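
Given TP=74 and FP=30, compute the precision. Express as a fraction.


Precision = TP / (TP + FP) = 74 / 104 = 37/52.

37/52


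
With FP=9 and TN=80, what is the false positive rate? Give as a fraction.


FPR = FP / (FP + TN) = 9 / 89 = 9/89.

9/89


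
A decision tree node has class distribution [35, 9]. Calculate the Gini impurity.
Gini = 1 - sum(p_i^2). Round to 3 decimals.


Total = 44. Proportions: 35/44, 9/44. sum(p_i^2) = 0.6746. Gini = 1 - 0.6746 = 0.3254, which rounds to 0.325.

0.325


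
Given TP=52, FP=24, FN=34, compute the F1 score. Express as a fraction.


Precision = 52/76 = 13/19. Recall = 52/86 = 26/43. F1 = 2*P*R/(P+R) = 52/81.

52/81


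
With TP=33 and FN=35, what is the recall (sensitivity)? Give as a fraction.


Recall = TP / (TP + FN) = 33 / 68 = 33/68.

33/68


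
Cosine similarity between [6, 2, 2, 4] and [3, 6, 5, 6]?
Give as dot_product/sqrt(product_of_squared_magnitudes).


dot = 64. |a|^2 = 60, |b|^2 = 106. cos = 64/sqrt(6360).

64/sqrt(6360)


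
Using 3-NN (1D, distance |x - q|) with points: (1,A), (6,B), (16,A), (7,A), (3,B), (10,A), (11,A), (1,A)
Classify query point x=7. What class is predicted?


Distances: |1-7|=6, |6-7|=1, |16-7|=9, |7-7|=0, |3-7|=4, |10-7|=3, |11-7|=4, |1-7|=6. 3 nearest: (7,A), (6,B), (10,A). Counts: {'A': 2, 'B': 1}. Majority class: A.

A


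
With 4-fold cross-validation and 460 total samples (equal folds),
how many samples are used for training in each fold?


Each validation fold has 460/4 = 115 samples. Training set = 460 - 115 = 345.

345


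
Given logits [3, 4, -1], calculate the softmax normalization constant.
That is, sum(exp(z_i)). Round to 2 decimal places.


Denom = e^3=20.0855 + e^4=54.5982 + e^-1=0.3679. Sum = 75.0516, which rounds to 75.05.

75.05


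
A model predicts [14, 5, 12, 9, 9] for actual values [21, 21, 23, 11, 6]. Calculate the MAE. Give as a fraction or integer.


MAE = (1/5) * (|21-14|=7 + |21-5|=16 + |23-12|=11 + |11-9|=2 + |6-9|=3). Sum = 39. MAE = 39/5.

39/5


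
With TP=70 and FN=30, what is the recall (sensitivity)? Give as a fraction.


Recall = TP / (TP + FN) = 70 / 100 = 7/10.

7/10


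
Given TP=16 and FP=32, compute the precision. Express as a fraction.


Precision = TP / (TP + FP) = 16 / 48 = 1/3.

1/3


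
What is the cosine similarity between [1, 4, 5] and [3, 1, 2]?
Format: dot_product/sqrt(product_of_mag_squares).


dot = 17. |a|^2 = 42, |b|^2 = 14. cos = 17/sqrt(588).

17/sqrt(588)


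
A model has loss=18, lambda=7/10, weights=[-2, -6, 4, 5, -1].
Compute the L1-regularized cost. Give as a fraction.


L1 norm = sum(|w|) = 18. J = 18 + 7/10 * 18 = 153/5.

153/5


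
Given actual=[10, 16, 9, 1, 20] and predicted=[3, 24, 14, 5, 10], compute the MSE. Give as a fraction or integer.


MSE = (1/5) * ((10-3)^2=49 + (16-24)^2=64 + (9-14)^2=25 + (1-5)^2=16 + (20-10)^2=100). Sum = 254. MSE = 254/5.

254/5


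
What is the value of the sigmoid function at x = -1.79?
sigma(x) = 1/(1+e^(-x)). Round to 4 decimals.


sigma(-1.79) = 1/(1+e^(1.79)) = 1/(1+5.989452) = 1/6.989452 = 0.1431.

0.1431


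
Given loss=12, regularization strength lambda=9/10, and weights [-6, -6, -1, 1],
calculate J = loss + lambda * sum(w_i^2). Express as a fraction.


L2 sq norm = sum(w^2) = 74. J = 12 + 9/10 * 74 = 393/5.

393/5


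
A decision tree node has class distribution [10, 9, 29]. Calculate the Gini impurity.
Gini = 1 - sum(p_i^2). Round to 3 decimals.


Total = 48. Proportions: 10/48, 9/48, 29/48. sum(p_i^2) = 0.4436. Gini = 1 - 0.4436 = 0.5564, which rounds to 0.556.

0.556


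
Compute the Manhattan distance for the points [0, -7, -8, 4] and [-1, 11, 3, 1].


d = sum of absolute differences: |0--1|=1 + |-7-11|=18 + |-8-3|=11 + |4-1|=3 = 33.

33


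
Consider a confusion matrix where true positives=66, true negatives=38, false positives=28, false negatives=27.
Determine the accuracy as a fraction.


Accuracy = (TP + TN) / (TP + TN + FP + FN) = (66 + 38) / 159 = 104/159.

104/159


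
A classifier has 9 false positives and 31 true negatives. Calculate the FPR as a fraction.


FPR = FP / (FP + TN) = 9 / 40 = 9/40.

9/40


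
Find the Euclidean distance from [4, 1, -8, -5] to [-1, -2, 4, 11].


d = sqrt(sum of squared differences). (4--1)^2=25, (1--2)^2=9, (-8-4)^2=144, (-5-11)^2=256. Sum = 434.

sqrt(434)


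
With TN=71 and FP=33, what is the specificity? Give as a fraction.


Specificity = TN / (TN + FP) = 71 / 104 = 71/104.

71/104


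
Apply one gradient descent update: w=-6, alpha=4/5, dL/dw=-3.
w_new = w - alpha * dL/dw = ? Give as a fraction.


w_new = -6 - 4/5 * -3 = -6 - -12/5 = -18/5.

-18/5


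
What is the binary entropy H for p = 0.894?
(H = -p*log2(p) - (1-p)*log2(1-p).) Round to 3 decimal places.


H = -0.894*log2(0.894) - 0.106*log2(0.106) = 0.488.

0.488


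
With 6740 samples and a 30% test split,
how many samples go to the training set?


Test set = 6740 * 30% = 2022. Training set = 6740 - 2022 = 4718.

4718


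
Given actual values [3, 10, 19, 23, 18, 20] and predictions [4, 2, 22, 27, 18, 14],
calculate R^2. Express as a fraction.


Mean(y) = 31/2. SS_res = 126. SS_tot = 563/2. R^2 = 1 - 126/(563/2) = 311/563.

311/563


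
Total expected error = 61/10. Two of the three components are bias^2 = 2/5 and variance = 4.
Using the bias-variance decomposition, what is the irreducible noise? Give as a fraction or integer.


Total error = bias^2 + variance + irreducible noise. So irreducible noise = 61/10 - 2/5 - 4 = 17/10.

17/10


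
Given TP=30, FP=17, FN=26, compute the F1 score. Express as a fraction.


Precision = 30/47 = 30/47. Recall = 30/56 = 15/28. F1 = 2*P*R/(P+R) = 60/103.

60/103


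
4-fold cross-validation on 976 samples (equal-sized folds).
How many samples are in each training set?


Each validation fold has 976/4 = 244 samples. Training set = 976 - 244 = 732.

732


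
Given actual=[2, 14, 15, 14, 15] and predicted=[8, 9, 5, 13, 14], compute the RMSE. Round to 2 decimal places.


MSE = 32.6000. RMSE = sqrt(32.6000) = 5.71.

5.71


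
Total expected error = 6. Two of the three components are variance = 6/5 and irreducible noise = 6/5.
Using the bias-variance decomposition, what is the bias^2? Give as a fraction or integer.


Total error = bias^2 + variance + irreducible noise. So bias^2 = 6 - 6/5 - 6/5 = 18/5.

18/5


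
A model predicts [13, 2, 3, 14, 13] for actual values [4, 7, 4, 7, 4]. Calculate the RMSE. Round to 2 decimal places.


MSE = 47.4000. RMSE = sqrt(47.4000) = 6.88.

6.88


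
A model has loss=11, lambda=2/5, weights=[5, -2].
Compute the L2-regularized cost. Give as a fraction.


L2 sq norm = sum(w^2) = 29. J = 11 + 2/5 * 29 = 113/5.

113/5


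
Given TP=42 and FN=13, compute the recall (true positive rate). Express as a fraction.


Recall = TP / (TP + FN) = 42 / 55 = 42/55.

42/55


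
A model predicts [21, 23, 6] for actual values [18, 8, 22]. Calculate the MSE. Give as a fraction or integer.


MSE = (1/3) * ((18-21)^2=9 + (8-23)^2=225 + (22-6)^2=256). Sum = 490. MSE = 490/3.

490/3


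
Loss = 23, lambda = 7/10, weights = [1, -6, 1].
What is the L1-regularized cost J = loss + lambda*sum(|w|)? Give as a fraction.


L1 norm = sum(|w|) = 8. J = 23 + 7/10 * 8 = 143/5.

143/5


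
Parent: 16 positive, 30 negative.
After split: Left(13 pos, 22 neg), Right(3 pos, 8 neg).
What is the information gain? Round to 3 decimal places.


H(parent) = 0.9321. H(left) = 0.9518, H(right) = 0.8454. Weighted = (35/46)*0.9518 + (11/46)*0.8454 = 0.9264. IG = 0.9321 - 0.9264 = 0.0057, which rounds to 0.006.

0.006


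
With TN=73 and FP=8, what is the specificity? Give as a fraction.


Specificity = TN / (TN + FP) = 73 / 81 = 73/81.

73/81


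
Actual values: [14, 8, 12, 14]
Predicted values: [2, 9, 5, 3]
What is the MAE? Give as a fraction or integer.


MAE = (1/4) * (|14-2|=12 + |8-9|=1 + |12-5|=7 + |14-3|=11). Sum = 31. MAE = 31/4.

31/4


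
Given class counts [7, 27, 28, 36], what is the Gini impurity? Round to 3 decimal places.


Total = 98. Proportions: 7/98, 27/98, 28/98, 36/98. sum(p_i^2) = 0.2976. Gini = 1 - 0.2976 = 0.7024, which rounds to 0.702.

0.702


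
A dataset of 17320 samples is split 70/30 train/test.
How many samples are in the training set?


Test set = 17320 * 30% = 5196. Training set = 17320 - 5196 = 12124.

12124


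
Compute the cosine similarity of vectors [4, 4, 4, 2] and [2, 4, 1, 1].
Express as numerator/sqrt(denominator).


dot = 30. |a|^2 = 52, |b|^2 = 22. cos = 30/sqrt(1144).

30/sqrt(1144)


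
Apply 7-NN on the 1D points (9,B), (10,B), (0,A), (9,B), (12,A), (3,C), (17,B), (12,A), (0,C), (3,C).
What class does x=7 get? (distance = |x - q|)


Distances: |9-7|=2, |10-7|=3, |0-7|=7, |9-7|=2, |12-7|=5, |3-7|=4, |17-7|=10, |12-7|=5, |0-7|=7, |3-7|=4. 7 nearest: (9,B), (9,B), (10,B), (3,C), (3,C), (12,A), (12,A). Counts: {'B': 3, 'C': 2, 'A': 2}. Majority class: B.

B


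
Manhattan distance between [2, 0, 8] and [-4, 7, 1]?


d = sum of absolute differences: |2--4|=6 + |0-7|=7 + |8-1|=7 = 20.

20


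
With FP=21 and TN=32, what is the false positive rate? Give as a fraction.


FPR = FP / (FP + TN) = 21 / 53 = 21/53.

21/53


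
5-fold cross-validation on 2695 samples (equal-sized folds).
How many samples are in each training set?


Each validation fold has 2695/5 = 539 samples. Training set = 2695 - 539 = 2156.

2156


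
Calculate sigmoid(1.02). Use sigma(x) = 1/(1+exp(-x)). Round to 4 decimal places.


sigma(1.02) = 1/(1+e^(-1.02)) = 1/(1+0.360595) = 1/1.360595 = 0.7350.

0.7350


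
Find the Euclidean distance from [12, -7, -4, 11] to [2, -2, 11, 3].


d = sqrt(sum of squared differences). (12-2)^2=100, (-7--2)^2=25, (-4-11)^2=225, (11-3)^2=64. Sum = 414.

sqrt(414)


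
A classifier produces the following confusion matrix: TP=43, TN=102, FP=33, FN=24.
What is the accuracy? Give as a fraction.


Accuracy = (TP + TN) / (TP + TN + FP + FN) = (43 + 102) / 202 = 145/202.

145/202


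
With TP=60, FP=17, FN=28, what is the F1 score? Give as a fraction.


Precision = 60/77 = 60/77. Recall = 60/88 = 15/22. F1 = 2*P*R/(P+R) = 8/11.

8/11


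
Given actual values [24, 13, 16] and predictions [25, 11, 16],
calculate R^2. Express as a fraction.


Mean(y) = 53/3. SS_res = 5. SS_tot = 194/3. R^2 = 1 - 5/(194/3) = 179/194.

179/194


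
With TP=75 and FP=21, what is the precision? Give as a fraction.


Precision = TP / (TP + FP) = 75 / 96 = 25/32.

25/32


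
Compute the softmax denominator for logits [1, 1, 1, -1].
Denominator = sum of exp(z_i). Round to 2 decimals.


Denom = e^1=2.7183 + e^1=2.7183 + e^1=2.7183 + e^-1=0.3679. Sum = 8.5228, which rounds to 8.52.

8.52


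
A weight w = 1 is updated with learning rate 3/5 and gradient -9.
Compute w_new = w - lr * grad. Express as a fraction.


w_new = 1 - 3/5 * -9 = 1 - -27/5 = 32/5.

32/5


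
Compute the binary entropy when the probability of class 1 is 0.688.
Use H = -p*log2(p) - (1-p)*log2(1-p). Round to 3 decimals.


H = -0.688*log2(0.688) - 0.312*log2(0.312) = 0.895.

0.895


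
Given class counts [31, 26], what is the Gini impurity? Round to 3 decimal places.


Total = 57. Proportions: 31/57, 26/57. sum(p_i^2) = 0.5038. Gini = 1 - 0.5038 = 0.4962, which rounds to 0.496.

0.496


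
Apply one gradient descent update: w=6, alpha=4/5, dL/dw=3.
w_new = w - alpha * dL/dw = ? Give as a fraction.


w_new = 6 - 4/5 * 3 = 6 - 12/5 = 18/5.

18/5


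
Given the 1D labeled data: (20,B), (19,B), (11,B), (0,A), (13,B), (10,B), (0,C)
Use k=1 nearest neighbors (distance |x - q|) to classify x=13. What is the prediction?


Distances: |20-13|=7, |19-13|=6, |11-13|=2, |0-13|=13, |13-13|=0, |10-13|=3, |0-13|=13. 1 nearest: (13,B). Counts: {'B': 1}. Majority class: B.

B


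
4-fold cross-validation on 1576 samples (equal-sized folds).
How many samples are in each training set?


Each validation fold has 1576/4 = 394 samples. Training set = 1576 - 394 = 1182.

1182


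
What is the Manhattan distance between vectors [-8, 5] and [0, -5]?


d = sum of absolute differences: |-8-0|=8 + |5--5|=10 = 18.

18


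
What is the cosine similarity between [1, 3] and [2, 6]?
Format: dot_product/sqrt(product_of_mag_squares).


dot = 20. |a|^2 = 10, |b|^2 = 40. cos = 20/sqrt(400).

20/sqrt(400)


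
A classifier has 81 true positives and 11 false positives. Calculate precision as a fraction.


Precision = TP / (TP + FP) = 81 / 92 = 81/92.

81/92


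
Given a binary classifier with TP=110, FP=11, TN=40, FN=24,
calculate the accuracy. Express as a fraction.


Accuracy = (TP + TN) / (TP + TN + FP + FN) = (110 + 40) / 185 = 30/37.

30/37


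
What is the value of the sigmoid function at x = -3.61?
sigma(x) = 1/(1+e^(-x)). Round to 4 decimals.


sigma(-3.61) = 1/(1+e^(3.61)) = 1/(1+36.966053) = 1/37.966053 = 0.0263.

0.0263


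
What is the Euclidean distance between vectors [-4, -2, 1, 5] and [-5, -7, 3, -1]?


d = sqrt(sum of squared differences). (-4--5)^2=1, (-2--7)^2=25, (1-3)^2=4, (5--1)^2=36. Sum = 66.

sqrt(66)


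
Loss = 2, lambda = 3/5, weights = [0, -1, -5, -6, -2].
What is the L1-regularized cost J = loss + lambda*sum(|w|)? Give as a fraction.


L1 norm = sum(|w|) = 14. J = 2 + 3/5 * 14 = 52/5.

52/5


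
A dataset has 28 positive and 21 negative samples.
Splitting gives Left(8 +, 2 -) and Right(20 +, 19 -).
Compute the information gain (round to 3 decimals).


H(parent) = 0.9852. H(left) = 0.7219, H(right) = 0.9995. Weighted = (10/49)*0.7219 + (39/49)*0.9995 = 0.9428. IG = 0.9852 - 0.9428 = 0.0424, which rounds to 0.042.

0.042


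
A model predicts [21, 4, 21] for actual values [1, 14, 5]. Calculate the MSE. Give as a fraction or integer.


MSE = (1/3) * ((1-21)^2=400 + (14-4)^2=100 + (5-21)^2=256). Sum = 756. MSE = 252.

252


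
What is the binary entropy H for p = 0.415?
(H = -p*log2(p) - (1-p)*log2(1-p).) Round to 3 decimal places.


H = -0.415*log2(0.415) - 0.585*log2(0.585) = 0.979.

0.979


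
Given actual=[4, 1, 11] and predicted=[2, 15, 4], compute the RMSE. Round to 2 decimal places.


MSE = 83.0000. RMSE = sqrt(83.0000) = 9.11.

9.11


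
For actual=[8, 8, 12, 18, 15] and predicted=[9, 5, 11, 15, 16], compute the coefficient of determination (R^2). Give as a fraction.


Mean(y) = 61/5. SS_res = 21. SS_tot = 384/5. R^2 = 1 - 21/(384/5) = 93/128.

93/128


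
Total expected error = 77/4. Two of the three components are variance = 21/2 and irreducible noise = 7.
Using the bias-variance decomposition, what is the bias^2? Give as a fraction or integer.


Total error = bias^2 + variance + irreducible noise. So bias^2 = 77/4 - 21/2 - 7 = 7/4.

7/4


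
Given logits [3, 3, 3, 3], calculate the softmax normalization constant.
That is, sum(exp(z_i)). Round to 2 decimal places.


Denom = e^3=20.0855 + e^3=20.0855 + e^3=20.0855 + e^3=20.0855. Sum = 80.3420, which rounds to 80.34.

80.34


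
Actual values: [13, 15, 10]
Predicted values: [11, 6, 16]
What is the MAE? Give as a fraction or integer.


MAE = (1/3) * (|13-11|=2 + |15-6|=9 + |10-16|=6). Sum = 17. MAE = 17/3.

17/3


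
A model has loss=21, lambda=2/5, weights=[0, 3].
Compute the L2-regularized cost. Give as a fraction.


L2 sq norm = sum(w^2) = 9. J = 21 + 2/5 * 9 = 123/5.

123/5


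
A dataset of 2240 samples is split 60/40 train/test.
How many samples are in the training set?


Test set = 2240 * 40% = 896. Training set = 2240 - 896 = 1344.

1344


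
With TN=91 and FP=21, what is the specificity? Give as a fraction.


Specificity = TN / (TN + FP) = 91 / 112 = 13/16.

13/16


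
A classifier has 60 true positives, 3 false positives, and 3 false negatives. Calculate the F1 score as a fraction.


Precision = 60/63 = 20/21. Recall = 60/63 = 20/21. F1 = 2*P*R/(P+R) = 20/21.

20/21


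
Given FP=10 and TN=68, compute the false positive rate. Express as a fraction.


FPR = FP / (FP + TN) = 10 / 78 = 5/39.

5/39


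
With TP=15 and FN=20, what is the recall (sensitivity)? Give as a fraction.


Recall = TP / (TP + FN) = 15 / 35 = 3/7.

3/7


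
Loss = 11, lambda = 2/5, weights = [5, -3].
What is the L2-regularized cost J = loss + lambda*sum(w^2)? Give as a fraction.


L2 sq norm = sum(w^2) = 34. J = 11 + 2/5 * 34 = 123/5.

123/5


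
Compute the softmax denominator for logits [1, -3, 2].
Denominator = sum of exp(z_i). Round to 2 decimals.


Denom = e^1=2.7183 + e^-3=0.0498 + e^2=7.3891. Sum = 10.1572, which rounds to 10.16.

10.16


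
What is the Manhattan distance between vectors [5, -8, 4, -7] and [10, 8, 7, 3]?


d = sum of absolute differences: |5-10|=5 + |-8-8|=16 + |4-7|=3 + |-7-3|=10 = 34.

34


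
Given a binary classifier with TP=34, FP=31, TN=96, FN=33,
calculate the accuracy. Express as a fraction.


Accuracy = (TP + TN) / (TP + TN + FP + FN) = (34 + 96) / 194 = 65/97.

65/97


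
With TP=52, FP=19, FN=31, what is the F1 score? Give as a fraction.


Precision = 52/71 = 52/71. Recall = 52/83 = 52/83. F1 = 2*P*R/(P+R) = 52/77.

52/77


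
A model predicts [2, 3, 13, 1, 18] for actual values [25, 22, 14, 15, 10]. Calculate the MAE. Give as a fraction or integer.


MAE = (1/5) * (|25-2|=23 + |22-3|=19 + |14-13|=1 + |15-1|=14 + |10-18|=8). Sum = 65. MAE = 13.

13


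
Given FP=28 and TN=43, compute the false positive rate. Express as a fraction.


FPR = FP / (FP + TN) = 28 / 71 = 28/71.

28/71


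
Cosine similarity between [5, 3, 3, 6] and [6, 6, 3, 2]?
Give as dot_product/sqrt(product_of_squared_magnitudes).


dot = 69. |a|^2 = 79, |b|^2 = 85. cos = 69/sqrt(6715).

69/sqrt(6715)


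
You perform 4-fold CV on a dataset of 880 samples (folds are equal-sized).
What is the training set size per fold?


Each validation fold has 880/4 = 220 samples. Training set = 880 - 220 = 660.

660


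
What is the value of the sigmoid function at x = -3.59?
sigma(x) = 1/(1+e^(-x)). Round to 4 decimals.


sigma(-3.59) = 1/(1+e^(3.59)) = 1/(1+36.234076) = 1/37.234076 = 0.0269.

0.0269


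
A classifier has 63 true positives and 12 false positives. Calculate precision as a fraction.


Precision = TP / (TP + FP) = 63 / 75 = 21/25.

21/25


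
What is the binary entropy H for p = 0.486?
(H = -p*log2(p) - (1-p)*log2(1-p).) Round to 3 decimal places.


H = -0.486*log2(0.486) - 0.514*log2(0.514) = 0.999.

0.999


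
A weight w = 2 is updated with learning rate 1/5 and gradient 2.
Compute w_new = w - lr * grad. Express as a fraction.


w_new = 2 - 1/5 * 2 = 2 - 2/5 = 8/5.

8/5


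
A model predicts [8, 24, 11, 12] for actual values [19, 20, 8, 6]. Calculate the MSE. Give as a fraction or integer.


MSE = (1/4) * ((19-8)^2=121 + (20-24)^2=16 + (8-11)^2=9 + (6-12)^2=36). Sum = 182. MSE = 91/2.

91/2


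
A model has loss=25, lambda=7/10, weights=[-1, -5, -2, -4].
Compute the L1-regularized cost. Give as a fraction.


L1 norm = sum(|w|) = 12. J = 25 + 7/10 * 12 = 167/5.

167/5


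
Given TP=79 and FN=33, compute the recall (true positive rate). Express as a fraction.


Recall = TP / (TP + FN) = 79 / 112 = 79/112.

79/112


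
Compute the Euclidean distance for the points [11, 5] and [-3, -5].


d = sqrt(sum of squared differences). (11--3)^2=196, (5--5)^2=100. Sum = 296.

sqrt(296)


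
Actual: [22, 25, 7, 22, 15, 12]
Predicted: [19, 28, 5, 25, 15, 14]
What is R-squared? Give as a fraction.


Mean(y) = 103/6. SS_res = 35. SS_tot = 1457/6. R^2 = 1 - 35/(1457/6) = 1247/1457.

1247/1457


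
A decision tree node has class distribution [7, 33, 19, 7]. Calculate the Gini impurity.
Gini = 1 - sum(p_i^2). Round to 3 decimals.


Total = 66. Proportions: 7/66, 33/66, 19/66, 7/66. sum(p_i^2) = 0.3554. Gini = 1 - 0.3554 = 0.6446, which rounds to 0.645.

0.645


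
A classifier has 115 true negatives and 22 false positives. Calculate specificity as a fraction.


Specificity = TN / (TN + FP) = 115 / 137 = 115/137.

115/137


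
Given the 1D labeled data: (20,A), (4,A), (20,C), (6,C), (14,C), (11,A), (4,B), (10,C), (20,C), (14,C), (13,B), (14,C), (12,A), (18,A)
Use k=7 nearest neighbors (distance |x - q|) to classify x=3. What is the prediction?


Distances: |20-3|=17, |4-3|=1, |20-3|=17, |6-3|=3, |14-3|=11, |11-3|=8, |4-3|=1, |10-3|=7, |20-3|=17, |14-3|=11, |13-3|=10, |14-3|=11, |12-3|=9, |18-3|=15. 7 nearest: (4,A), (4,B), (6,C), (10,C), (11,A), (12,A), (13,B). Counts: {'A': 3, 'B': 2, 'C': 2}. Majority class: A.

A


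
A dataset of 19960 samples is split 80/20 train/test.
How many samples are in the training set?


Test set = 19960 * 20% = 3992. Training set = 19960 - 3992 = 15968.

15968


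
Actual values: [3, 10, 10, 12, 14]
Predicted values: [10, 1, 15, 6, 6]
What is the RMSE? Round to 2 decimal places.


MSE = 51.0000. RMSE = sqrt(51.0000) = 7.14.

7.14


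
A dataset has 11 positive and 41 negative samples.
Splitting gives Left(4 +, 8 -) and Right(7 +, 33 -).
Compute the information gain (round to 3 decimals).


H(parent) = 0.7444. H(left) = 0.9183, H(right) = 0.6690. Weighted = (12/52)*0.9183 + (40/52)*0.6690 = 0.7265. IG = 0.7444 - 0.7265 = 0.0179, which rounds to 0.018.

0.018


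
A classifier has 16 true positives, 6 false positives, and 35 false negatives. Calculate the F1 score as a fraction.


Precision = 16/22 = 8/11. Recall = 16/51 = 16/51. F1 = 2*P*R/(P+R) = 32/73.

32/73


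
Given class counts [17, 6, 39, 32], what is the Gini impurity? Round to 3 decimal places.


Total = 94. Proportions: 17/94, 6/94, 39/94, 32/94. sum(p_i^2) = 0.3248. Gini = 1 - 0.3248 = 0.6752, which rounds to 0.675.

0.675


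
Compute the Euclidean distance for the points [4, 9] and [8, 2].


d = sqrt(sum of squared differences). (4-8)^2=16, (9-2)^2=49. Sum = 65.

sqrt(65)


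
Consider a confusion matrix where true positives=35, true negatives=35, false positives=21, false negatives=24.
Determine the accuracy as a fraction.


Accuracy = (TP + TN) / (TP + TN + FP + FN) = (35 + 35) / 115 = 14/23.

14/23


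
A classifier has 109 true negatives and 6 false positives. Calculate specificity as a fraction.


Specificity = TN / (TN + FP) = 109 / 115 = 109/115.

109/115


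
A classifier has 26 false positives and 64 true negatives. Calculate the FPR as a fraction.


FPR = FP / (FP + TN) = 26 / 90 = 13/45.

13/45


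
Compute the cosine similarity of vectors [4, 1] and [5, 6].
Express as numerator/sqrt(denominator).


dot = 26. |a|^2 = 17, |b|^2 = 61. cos = 26/sqrt(1037).

26/sqrt(1037)


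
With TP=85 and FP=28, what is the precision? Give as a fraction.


Precision = TP / (TP + FP) = 85 / 113 = 85/113.

85/113


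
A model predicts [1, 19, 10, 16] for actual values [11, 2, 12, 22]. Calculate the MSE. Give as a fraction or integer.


MSE = (1/4) * ((11-1)^2=100 + (2-19)^2=289 + (12-10)^2=4 + (22-16)^2=36). Sum = 429. MSE = 429/4.

429/4


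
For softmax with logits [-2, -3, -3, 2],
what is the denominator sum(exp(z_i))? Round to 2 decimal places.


Denom = e^-2=0.1353 + e^-3=0.0498 + e^-3=0.0498 + e^2=7.3891. Sum = 7.6240, which rounds to 7.62.

7.62


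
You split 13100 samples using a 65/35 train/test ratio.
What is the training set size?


Test set = 13100 * 35% = 4585. Training set = 13100 - 4585 = 8515.

8515


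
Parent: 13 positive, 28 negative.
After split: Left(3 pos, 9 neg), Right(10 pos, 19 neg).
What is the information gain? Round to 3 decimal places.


H(parent) = 0.9012. H(left) = 0.8113, H(right) = 0.9294. Weighted = (12/41)*0.8113 + (29/41)*0.9294 = 0.8948. IG = 0.9012 - 0.8948 = 0.0064, which rounds to 0.006.

0.006


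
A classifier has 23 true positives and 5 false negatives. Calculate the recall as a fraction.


Recall = TP / (TP + FN) = 23 / 28 = 23/28.

23/28


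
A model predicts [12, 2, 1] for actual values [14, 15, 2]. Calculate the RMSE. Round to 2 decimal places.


MSE = 58.0000. RMSE = sqrt(58.0000) = 7.62.

7.62


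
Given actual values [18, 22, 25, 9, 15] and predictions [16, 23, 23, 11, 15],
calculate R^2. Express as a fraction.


Mean(y) = 89/5. SS_res = 13. SS_tot = 774/5. R^2 = 1 - 13/(774/5) = 709/774.

709/774


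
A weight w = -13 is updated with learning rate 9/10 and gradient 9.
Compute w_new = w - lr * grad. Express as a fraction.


w_new = -13 - 9/10 * 9 = -13 - 81/10 = -211/10.

-211/10


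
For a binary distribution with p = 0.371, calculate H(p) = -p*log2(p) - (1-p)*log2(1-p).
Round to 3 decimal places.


H = -0.371*log2(0.371) - 0.629*log2(0.629) = 0.951.

0.951


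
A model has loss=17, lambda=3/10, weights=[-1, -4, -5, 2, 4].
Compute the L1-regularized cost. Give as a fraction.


L1 norm = sum(|w|) = 16. J = 17 + 3/10 * 16 = 109/5.

109/5


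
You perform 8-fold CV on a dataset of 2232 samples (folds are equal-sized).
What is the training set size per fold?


Each validation fold has 2232/8 = 279 samples. Training set = 2232 - 279 = 1953.

1953


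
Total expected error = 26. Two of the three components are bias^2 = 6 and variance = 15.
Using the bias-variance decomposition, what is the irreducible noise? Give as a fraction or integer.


Total error = bias^2 + variance + irreducible noise. So irreducible noise = 26 - 6 - 15 = 5.

5


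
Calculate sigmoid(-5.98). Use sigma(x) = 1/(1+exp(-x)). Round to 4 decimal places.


sigma(-5.98) = 1/(1+e^(5.98)) = 1/(1+395.440368) = 1/396.440368 = 0.0025.

0.0025


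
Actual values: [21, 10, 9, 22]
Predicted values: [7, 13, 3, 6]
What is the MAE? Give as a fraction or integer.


MAE = (1/4) * (|21-7|=14 + |10-13|=3 + |9-3|=6 + |22-6|=16). Sum = 39. MAE = 39/4.

39/4


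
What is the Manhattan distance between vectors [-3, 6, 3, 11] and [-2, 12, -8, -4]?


d = sum of absolute differences: |-3--2|=1 + |6-12|=6 + |3--8|=11 + |11--4|=15 = 33.

33


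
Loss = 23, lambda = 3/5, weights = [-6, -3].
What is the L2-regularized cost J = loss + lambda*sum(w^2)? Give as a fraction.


L2 sq norm = sum(w^2) = 45. J = 23 + 3/5 * 45 = 50.

50


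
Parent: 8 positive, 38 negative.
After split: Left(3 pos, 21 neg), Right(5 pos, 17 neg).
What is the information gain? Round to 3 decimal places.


H(parent) = 0.6666. H(left) = 0.5436, H(right) = 0.7732. Weighted = (24/46)*0.5436 + (22/46)*0.7732 = 0.6534. IG = 0.6666 - 0.6534 = 0.0132, which rounds to 0.013.

0.013


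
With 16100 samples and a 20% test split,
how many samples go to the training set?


Test set = 16100 * 20% = 3220. Training set = 16100 - 3220 = 12880.

12880


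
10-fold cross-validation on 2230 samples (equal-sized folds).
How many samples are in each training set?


Each validation fold has 2230/10 = 223 samples. Training set = 2230 - 223 = 2007.

2007


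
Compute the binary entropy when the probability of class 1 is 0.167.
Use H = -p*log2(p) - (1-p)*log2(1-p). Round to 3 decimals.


H = -0.167*log2(0.167) - 0.833*log2(0.833) = 0.651.

0.651


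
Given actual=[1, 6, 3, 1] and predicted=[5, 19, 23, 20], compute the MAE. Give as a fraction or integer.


MAE = (1/4) * (|1-5|=4 + |6-19|=13 + |3-23|=20 + |1-20|=19). Sum = 56. MAE = 14.

14


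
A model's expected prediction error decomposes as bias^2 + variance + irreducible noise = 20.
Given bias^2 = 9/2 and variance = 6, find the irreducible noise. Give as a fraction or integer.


Total error = bias^2 + variance + irreducible noise. So irreducible noise = 20 - 9/2 - 6 = 19/2.

19/2


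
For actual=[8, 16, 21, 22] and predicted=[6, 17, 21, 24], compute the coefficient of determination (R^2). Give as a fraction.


Mean(y) = 67/4. SS_res = 9. SS_tot = 491/4. R^2 = 1 - 9/(491/4) = 455/491.

455/491


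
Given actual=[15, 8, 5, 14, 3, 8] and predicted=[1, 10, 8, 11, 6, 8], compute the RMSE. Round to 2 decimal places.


MSE = 37.8333. RMSE = sqrt(37.8333) = 6.15.

6.15


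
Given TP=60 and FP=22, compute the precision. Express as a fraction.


Precision = TP / (TP + FP) = 60 / 82 = 30/41.

30/41


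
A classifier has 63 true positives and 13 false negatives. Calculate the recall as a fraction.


Recall = TP / (TP + FN) = 63 / 76 = 63/76.

63/76


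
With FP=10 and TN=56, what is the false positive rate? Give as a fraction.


FPR = FP / (FP + TN) = 10 / 66 = 5/33.

5/33


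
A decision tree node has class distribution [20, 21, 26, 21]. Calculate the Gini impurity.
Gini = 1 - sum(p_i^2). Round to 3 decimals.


Total = 88. Proportions: 20/88, 21/88, 26/88, 21/88. sum(p_i^2) = 0.2528. Gini = 1 - 0.2528 = 0.7472, which rounds to 0.747.

0.747


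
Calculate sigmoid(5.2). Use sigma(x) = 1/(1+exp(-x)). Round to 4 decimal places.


sigma(5.2) = 1/(1+e^(-5.2)) = 1/(1+0.005517) = 1/1.005517 = 0.9945.

0.9945


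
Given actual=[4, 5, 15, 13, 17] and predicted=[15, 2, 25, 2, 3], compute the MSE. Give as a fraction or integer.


MSE = (1/5) * ((4-15)^2=121 + (5-2)^2=9 + (15-25)^2=100 + (13-2)^2=121 + (17-3)^2=196). Sum = 547. MSE = 547/5.

547/5


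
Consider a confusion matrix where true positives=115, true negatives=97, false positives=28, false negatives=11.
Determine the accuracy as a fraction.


Accuracy = (TP + TN) / (TP + TN + FP + FN) = (115 + 97) / 251 = 212/251.

212/251


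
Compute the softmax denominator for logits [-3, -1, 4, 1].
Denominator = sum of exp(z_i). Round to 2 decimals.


Denom = e^-3=0.0498 + e^-1=0.3679 + e^4=54.5982 + e^1=2.7183. Sum = 57.7342, which rounds to 57.73.

57.73


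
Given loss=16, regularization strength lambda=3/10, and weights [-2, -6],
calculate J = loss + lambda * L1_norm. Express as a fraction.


L1 norm = sum(|w|) = 8. J = 16 + 3/10 * 8 = 92/5.

92/5


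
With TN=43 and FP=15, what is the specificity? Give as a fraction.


Specificity = TN / (TN + FP) = 43 / 58 = 43/58.

43/58


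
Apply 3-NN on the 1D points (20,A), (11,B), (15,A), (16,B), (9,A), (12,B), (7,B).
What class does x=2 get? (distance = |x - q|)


Distances: |20-2|=18, |11-2|=9, |15-2|=13, |16-2|=14, |9-2|=7, |12-2|=10, |7-2|=5. 3 nearest: (7,B), (9,A), (11,B). Counts: {'B': 2, 'A': 1}. Majority class: B.

B


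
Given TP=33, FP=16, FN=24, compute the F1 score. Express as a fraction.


Precision = 33/49 = 33/49. Recall = 33/57 = 11/19. F1 = 2*P*R/(P+R) = 33/53.

33/53


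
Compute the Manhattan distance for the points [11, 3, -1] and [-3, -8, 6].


d = sum of absolute differences: |11--3|=14 + |3--8|=11 + |-1-6|=7 = 32.

32


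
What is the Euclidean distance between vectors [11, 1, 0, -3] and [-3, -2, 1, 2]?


d = sqrt(sum of squared differences). (11--3)^2=196, (1--2)^2=9, (0-1)^2=1, (-3-2)^2=25. Sum = 231.

sqrt(231)


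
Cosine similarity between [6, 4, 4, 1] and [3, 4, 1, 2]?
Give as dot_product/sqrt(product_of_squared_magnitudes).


dot = 40. |a|^2 = 69, |b|^2 = 30. cos = 40/sqrt(2070).

40/sqrt(2070)


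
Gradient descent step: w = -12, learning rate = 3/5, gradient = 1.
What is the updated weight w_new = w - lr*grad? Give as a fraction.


w_new = -12 - 3/5 * 1 = -12 - 3/5 = -63/5.

-63/5


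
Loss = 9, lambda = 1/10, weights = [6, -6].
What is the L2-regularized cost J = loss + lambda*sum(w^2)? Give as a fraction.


L2 sq norm = sum(w^2) = 72. J = 9 + 1/10 * 72 = 81/5.

81/5


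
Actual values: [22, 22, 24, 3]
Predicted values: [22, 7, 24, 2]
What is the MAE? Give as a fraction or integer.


MAE = (1/4) * (|22-22|=0 + |22-7|=15 + |24-24|=0 + |3-2|=1). Sum = 16. MAE = 4.

4


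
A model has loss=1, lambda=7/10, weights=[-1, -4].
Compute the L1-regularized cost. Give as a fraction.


L1 norm = sum(|w|) = 5. J = 1 + 7/10 * 5 = 9/2.

9/2


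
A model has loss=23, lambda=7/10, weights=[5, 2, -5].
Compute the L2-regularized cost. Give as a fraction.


L2 sq norm = sum(w^2) = 54. J = 23 + 7/10 * 54 = 304/5.

304/5


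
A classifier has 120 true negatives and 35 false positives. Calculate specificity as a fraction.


Specificity = TN / (TN + FP) = 120 / 155 = 24/31.

24/31


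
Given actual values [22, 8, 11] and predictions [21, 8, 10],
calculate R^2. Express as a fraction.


Mean(y) = 41/3. SS_res = 2. SS_tot = 326/3. R^2 = 1 - 2/(326/3) = 160/163.

160/163


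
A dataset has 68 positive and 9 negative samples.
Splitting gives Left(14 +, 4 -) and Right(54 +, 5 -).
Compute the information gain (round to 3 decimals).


H(parent) = 0.5203. H(left) = 0.7642, H(right) = 0.4187. Weighted = (18/77)*0.7642 + (59/77)*0.4187 = 0.4995. IG = 0.5203 - 0.4995 = 0.0208, which rounds to 0.021.

0.021


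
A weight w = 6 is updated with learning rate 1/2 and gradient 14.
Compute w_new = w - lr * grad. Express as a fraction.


w_new = 6 - 1/2 * 14 = 6 - 7 = -1.

-1


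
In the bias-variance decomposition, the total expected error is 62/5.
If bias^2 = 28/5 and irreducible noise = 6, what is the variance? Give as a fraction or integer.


Total error = bias^2 + variance + irreducible noise. So variance = 62/5 - 28/5 - 6 = 4/5.

4/5


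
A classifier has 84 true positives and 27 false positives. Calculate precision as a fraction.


Precision = TP / (TP + FP) = 84 / 111 = 28/37.

28/37


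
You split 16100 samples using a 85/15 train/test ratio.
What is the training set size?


Test set = 16100 * 15% = 2415. Training set = 16100 - 2415 = 13685.

13685


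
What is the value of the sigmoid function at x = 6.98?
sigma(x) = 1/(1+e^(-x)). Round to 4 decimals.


sigma(6.98) = 1/(1+e^(-6.98)) = 1/(1+0.000930) = 1/1.000930 = 0.9991.

0.9991


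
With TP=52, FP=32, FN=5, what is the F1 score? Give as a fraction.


Precision = 52/84 = 13/21. Recall = 52/57 = 52/57. F1 = 2*P*R/(P+R) = 104/141.

104/141


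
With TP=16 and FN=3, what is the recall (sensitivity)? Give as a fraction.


Recall = TP / (TP + FN) = 16 / 19 = 16/19.

16/19


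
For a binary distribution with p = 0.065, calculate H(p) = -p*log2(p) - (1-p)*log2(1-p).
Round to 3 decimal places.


H = -0.065*log2(0.065) - 0.935*log2(0.935) = 0.347.

0.347


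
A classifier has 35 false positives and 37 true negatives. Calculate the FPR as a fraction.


FPR = FP / (FP + TN) = 35 / 72 = 35/72.

35/72


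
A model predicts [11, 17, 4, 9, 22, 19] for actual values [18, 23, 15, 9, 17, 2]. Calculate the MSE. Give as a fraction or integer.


MSE = (1/6) * ((18-11)^2=49 + (23-17)^2=36 + (15-4)^2=121 + (9-9)^2=0 + (17-22)^2=25 + (2-19)^2=289). Sum = 520. MSE = 260/3.

260/3


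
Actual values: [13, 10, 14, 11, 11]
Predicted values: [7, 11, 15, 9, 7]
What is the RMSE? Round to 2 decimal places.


MSE = 11.6000. RMSE = sqrt(11.6000) = 3.41.

3.41


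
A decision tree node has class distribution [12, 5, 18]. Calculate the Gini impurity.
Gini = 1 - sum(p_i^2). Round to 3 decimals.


Total = 35. Proportions: 12/35, 5/35, 18/35. sum(p_i^2) = 0.4024. Gini = 1 - 0.4024 = 0.5976, which rounds to 0.598.

0.598


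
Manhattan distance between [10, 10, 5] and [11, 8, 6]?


d = sum of absolute differences: |10-11|=1 + |10-8|=2 + |5-6|=1 = 4.

4


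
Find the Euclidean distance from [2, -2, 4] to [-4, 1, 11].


d = sqrt(sum of squared differences). (2--4)^2=36, (-2-1)^2=9, (4-11)^2=49. Sum = 94.

sqrt(94)


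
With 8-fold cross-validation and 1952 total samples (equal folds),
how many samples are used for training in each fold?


Each validation fold has 1952/8 = 244 samples. Training set = 1952 - 244 = 1708.

1708


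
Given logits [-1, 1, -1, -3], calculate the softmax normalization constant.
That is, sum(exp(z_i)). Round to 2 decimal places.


Denom = e^-1=0.3679 + e^1=2.7183 + e^-1=0.3679 + e^-3=0.0498. Sum = 3.5039, which rounds to 3.50.

3.50


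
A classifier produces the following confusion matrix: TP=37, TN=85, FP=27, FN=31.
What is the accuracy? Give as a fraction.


Accuracy = (TP + TN) / (TP + TN + FP + FN) = (37 + 85) / 180 = 61/90.

61/90


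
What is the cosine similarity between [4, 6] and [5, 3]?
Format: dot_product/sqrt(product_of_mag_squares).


dot = 38. |a|^2 = 52, |b|^2 = 34. cos = 38/sqrt(1768).

38/sqrt(1768)


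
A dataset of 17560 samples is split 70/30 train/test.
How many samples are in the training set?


Test set = 17560 * 30% = 5268. Training set = 17560 - 5268 = 12292.

12292


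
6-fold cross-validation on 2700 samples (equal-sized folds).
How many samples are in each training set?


Each validation fold has 2700/6 = 450 samples. Training set = 2700 - 450 = 2250.

2250


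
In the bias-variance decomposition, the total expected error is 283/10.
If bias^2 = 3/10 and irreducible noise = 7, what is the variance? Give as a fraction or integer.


Total error = bias^2 + variance + irreducible noise. So variance = 283/10 - 3/10 - 7 = 21.

21


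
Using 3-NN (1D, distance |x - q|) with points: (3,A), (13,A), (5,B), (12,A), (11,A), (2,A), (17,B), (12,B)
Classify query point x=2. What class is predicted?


Distances: |3-2|=1, |13-2|=11, |5-2|=3, |12-2|=10, |11-2|=9, |2-2|=0, |17-2|=15, |12-2|=10. 3 nearest: (2,A), (3,A), (5,B). Counts: {'A': 2, 'B': 1}. Majority class: A.

A


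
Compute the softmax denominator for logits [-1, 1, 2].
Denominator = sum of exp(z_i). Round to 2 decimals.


Denom = e^-1=0.3679 + e^1=2.7183 + e^2=7.3891. Sum = 10.4753, which rounds to 10.48.

10.48


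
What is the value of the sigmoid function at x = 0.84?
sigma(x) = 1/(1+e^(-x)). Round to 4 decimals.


sigma(0.84) = 1/(1+e^(-0.84)) = 1/(1+0.431711) = 1/1.431711 = 0.6985.

0.6985


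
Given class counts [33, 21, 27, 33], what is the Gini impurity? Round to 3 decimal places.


Total = 114. Proportions: 33/114, 21/114, 27/114, 33/114. sum(p_i^2) = 0.2576. Gini = 1 - 0.2576 = 0.7424, which rounds to 0.742.

0.742


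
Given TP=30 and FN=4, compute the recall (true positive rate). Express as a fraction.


Recall = TP / (TP + FN) = 30 / 34 = 15/17.

15/17


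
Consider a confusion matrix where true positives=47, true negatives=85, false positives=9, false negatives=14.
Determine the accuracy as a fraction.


Accuracy = (TP + TN) / (TP + TN + FP + FN) = (47 + 85) / 155 = 132/155.

132/155


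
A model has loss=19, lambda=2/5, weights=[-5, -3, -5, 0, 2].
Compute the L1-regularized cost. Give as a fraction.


L1 norm = sum(|w|) = 15. J = 19 + 2/5 * 15 = 25.

25


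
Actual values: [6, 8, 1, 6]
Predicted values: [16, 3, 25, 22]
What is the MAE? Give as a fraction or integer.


MAE = (1/4) * (|6-16|=10 + |8-3|=5 + |1-25|=24 + |6-22|=16). Sum = 55. MAE = 55/4.

55/4


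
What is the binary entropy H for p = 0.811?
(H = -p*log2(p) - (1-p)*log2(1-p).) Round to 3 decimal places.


H = -0.811*log2(0.811) - 0.189*log2(0.189) = 0.699.

0.699


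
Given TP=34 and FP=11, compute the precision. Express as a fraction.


Precision = TP / (TP + FP) = 34 / 45 = 34/45.

34/45


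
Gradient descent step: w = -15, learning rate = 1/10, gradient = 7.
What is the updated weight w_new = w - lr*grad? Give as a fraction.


w_new = -15 - 1/10 * 7 = -15 - 7/10 = -157/10.

-157/10


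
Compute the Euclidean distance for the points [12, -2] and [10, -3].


d = sqrt(sum of squared differences). (12-10)^2=4, (-2--3)^2=1. Sum = 5.

sqrt(5)


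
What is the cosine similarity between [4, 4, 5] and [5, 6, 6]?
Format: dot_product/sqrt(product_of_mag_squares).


dot = 74. |a|^2 = 57, |b|^2 = 97. cos = 74/sqrt(5529).

74/sqrt(5529)


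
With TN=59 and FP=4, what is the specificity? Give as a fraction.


Specificity = TN / (TN + FP) = 59 / 63 = 59/63.

59/63


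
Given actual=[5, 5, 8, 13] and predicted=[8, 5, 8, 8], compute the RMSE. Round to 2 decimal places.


MSE = 8.5000. RMSE = sqrt(8.5000) = 2.92.

2.92
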